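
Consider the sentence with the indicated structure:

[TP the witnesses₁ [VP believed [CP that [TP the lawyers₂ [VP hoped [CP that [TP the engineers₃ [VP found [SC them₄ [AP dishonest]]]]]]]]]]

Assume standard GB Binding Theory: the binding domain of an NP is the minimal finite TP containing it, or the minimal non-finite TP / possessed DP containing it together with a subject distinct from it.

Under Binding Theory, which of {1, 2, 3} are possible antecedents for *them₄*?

*them* is a pronoun, so Principle B applies: it must be free in its binding domain.
Binding domain of *them₄*: the embedded TP, whose subject is the engineers₃.
*the witnesses₁* c-commands the pronoun but from outside its binding domain, and is not c-commanded by it → coindexation permitted.
*the lawyers₂* c-commands the pronoun but from outside its binding domain, and is not c-commanded by it → coindexation permitted.
*the engineers₃* c-commands the pronoun within its binding domain → coindexation would violate Principle B.

{1, 2}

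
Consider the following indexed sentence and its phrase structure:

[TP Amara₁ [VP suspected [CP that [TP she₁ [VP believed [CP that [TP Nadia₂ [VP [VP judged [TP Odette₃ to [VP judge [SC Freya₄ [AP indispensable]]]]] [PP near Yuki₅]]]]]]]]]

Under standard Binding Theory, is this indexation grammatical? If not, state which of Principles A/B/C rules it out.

The two coindexed NPs are *Amara₁* and *she₁*.
*she₁* is a pronoun; nothing c-commands it within its binding domain (the embedded TP.), so Principle B holds trivially.
*Amara₁* is an R-expression; *she₁* does not c-command it, and no other NP shares its index, so Principle C is satisfied.
All principles are respected.

grammatical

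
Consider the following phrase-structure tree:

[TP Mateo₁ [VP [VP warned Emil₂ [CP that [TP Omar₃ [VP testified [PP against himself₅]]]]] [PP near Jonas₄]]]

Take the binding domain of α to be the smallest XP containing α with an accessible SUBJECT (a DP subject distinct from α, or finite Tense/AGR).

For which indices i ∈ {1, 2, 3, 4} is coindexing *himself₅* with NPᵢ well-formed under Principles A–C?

*himself* is an anaphor, so Principle A applies: it must be bound in its binding domain.
Binding domain of *himself₅*: the embedded TP, whose subject is Omar₃.
*Mateo₁* c-commands the anaphor but is outside its binding domain → cannot satisfy Principle A.
*Emil₂* c-commands the anaphor but is outside its binding domain → cannot satisfy Principle A.
*Omar₃* c-commands the anaphor within its binding domain → licit binder.
*Jonas₄* does not c-command the anaphor → cannot bind it.

{3}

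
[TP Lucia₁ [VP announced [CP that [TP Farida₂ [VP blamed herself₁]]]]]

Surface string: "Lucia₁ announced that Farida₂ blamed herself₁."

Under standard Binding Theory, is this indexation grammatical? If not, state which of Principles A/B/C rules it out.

Principle A

The two coindexed NPs are *Lucia₁* and *herself₁*.
*herself₁* is an anaphor. Principle A requires it to be bound within its binding domain — the embedded TP, whose subject is Farida₂.
Within that domain it is c-commanded by *Farida₂*, which does not share its index.
*Lucia₁* does c-command the anaphor, but from outside its binding domain.
The anaphor is unbound in its domain → Principle A violation.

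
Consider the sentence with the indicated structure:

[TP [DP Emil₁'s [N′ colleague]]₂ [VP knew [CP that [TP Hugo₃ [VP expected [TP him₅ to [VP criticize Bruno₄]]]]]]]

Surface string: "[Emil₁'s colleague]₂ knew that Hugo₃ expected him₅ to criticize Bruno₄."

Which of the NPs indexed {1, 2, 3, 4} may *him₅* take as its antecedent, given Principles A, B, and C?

{1, 2}

*him* is a pronoun, so Principle B applies: it must be free in its binding domain.
Binding domain of *him₅*: the embedded TP, whose subject is Hugo₃.
*Emil₁* and the pronoun do not c-command one another → neither Principle B nor Principle C is at stake; coindexation permitted.
*[Emil₁'s colleague]₂* c-commands the pronoun but from outside its binding domain, and is not c-commanded by it → coindexation permitted.
*Hugo₃* c-commands the pronoun within its binding domain → coindexation would violate Principle B.
*Bruno₄*: the pronoun c-commands this R-expression → coindexation would violate Principle C on *Bruno₄*.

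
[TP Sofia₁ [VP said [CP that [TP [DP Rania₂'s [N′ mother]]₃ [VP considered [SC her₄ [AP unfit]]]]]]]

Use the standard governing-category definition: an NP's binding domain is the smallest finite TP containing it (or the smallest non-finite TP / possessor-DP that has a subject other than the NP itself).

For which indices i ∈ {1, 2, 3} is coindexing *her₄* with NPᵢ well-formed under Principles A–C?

*her* is a pronoun, so Principle B applies: it must be free in its binding domain.
Binding domain of *her₄*: the embedded TP, whose subject is [Rania₂'s mother]₃.
*Sofia₁* c-commands the pronoun but from outside its binding domain, and is not c-commanded by it → coindexation permitted.
*Rania₂* and the pronoun do not c-command one another → neither Principle B nor Principle C is at stake; coindexation permitted.
*[Rania₂'s mother]₃* c-commands the pronoun within its binding domain → coindexation would violate Principle B.

{1, 2}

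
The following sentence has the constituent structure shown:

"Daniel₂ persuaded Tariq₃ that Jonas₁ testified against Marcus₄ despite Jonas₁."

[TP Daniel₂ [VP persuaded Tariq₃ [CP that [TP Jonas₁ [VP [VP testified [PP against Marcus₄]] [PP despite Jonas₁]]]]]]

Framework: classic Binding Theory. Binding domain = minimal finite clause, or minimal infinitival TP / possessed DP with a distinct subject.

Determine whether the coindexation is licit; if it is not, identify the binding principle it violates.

The two coindexed NPs are *Jonas₁* (the higher occurrence) and *Jonas₁* (the lower occurrence).
*Jonas₁* (the lower occurrence) is an R-expression. Principle C requires it to be free everywhere.
*Jonas₁* (the higher occurrence) c-commands it and carries the same index.
The R-expression is bound → Principle C violation.

Principle C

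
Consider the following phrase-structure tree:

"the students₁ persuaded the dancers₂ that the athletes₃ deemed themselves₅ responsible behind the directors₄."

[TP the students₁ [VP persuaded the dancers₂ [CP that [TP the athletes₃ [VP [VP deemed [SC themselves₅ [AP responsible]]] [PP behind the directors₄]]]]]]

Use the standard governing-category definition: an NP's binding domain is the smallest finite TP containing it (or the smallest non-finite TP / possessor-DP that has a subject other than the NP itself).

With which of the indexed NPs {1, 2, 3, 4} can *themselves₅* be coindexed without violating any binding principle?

*themselves* is an anaphor, so Principle A applies: it must be bound in its binding domain.
Binding domain of *themselves₅*: the embedded TP, whose subject is the athletes₃.
*the students₁* c-commands the anaphor but is outside its binding domain → cannot satisfy Principle A.
*the dancers₂* c-commands the anaphor but is outside its binding domain → cannot satisfy Principle A.
*the athletes₃* c-commands the anaphor within its binding domain → licit binder.
*the directors₄* does not c-command the anaphor → cannot bind it.

{3}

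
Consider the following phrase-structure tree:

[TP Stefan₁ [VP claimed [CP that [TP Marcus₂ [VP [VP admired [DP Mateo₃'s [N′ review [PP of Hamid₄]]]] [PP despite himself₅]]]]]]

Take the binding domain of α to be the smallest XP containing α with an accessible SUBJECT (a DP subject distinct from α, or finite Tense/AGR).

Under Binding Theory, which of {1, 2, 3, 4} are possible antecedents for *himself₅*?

*himself* is an anaphor, so Principle A applies: it must be bound in its binding domain.
Binding domain of *himself₅*: the embedded TP, whose subject is Marcus₂.
*Stefan₁* c-commands the anaphor but is outside its binding domain → cannot satisfy Principle A.
*Marcus₂* c-commands the anaphor within its binding domain → licit binder.
*Mateo₃* does not c-command the anaphor → cannot bind it.
*Hamid₄* does not c-command the anaphor → cannot bind it.

{2}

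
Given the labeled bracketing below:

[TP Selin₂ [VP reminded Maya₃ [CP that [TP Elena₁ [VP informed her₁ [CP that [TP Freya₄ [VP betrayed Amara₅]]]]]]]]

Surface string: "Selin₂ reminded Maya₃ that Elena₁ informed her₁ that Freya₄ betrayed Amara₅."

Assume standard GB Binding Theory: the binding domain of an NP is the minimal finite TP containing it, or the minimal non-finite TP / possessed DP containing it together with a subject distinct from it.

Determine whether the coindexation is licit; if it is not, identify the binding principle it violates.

The two coindexed NPs are *Elena₁* and *her₁*.
*her₁* is a pronoun. Its binding domain is the embedded TP, whose subject is Elena₁.
*Elena₁* c-commands it within that domain and carries the same index.
The pronoun is locally bound → Principle B violation.

Principle B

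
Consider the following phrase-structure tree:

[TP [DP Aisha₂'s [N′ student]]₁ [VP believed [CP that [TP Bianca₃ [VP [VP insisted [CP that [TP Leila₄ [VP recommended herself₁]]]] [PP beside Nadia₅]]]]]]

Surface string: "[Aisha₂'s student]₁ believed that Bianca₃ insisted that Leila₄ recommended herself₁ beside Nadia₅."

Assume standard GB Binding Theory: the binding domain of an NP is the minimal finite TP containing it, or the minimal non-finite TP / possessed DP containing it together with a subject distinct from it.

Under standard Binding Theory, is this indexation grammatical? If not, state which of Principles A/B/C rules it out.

Principle A

The two coindexed NPs are *[Aisha₂'s student]₁* and *herself₁*.
*herself₁* is an anaphor. Principle A requires it to be bound within its binding domain — the embedded TP, whose subject is Leila₄.
Within that domain it is c-commanded by *Leila₄*, which does not share its index.
*[Aisha₂'s student]₁* does c-command the anaphor, but from outside its binding domain.
The anaphor is unbound in its domain → Principle A violation.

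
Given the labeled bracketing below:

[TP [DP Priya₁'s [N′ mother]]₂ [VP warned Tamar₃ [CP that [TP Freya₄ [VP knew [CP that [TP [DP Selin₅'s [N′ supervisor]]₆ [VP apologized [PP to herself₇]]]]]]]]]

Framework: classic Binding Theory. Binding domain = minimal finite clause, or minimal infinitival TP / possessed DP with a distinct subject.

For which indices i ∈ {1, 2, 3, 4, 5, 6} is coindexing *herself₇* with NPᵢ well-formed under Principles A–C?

{6}

*herself* is an anaphor, so Principle A applies: it must be bound in its binding domain.
Binding domain of *herself₇*: the embedded TP, whose subject is [Selin₅'s supervisor]₆.
*Priya₁* does not c-command the anaphor → cannot bind it.
*[Priya₁'s mother]₂* c-commands the anaphor but is outside its binding domain → cannot satisfy Principle A.
*Tamar₃* c-commands the anaphor but is outside its binding domain → cannot satisfy Principle A.
*Freya₄* c-commands the anaphor but is outside its binding domain → cannot satisfy Principle A.
*Selin₅* does not c-command the anaphor → cannot bind it.
*[Selin₅'s supervisor]₆* c-commands the anaphor within its binding domain → licit binder.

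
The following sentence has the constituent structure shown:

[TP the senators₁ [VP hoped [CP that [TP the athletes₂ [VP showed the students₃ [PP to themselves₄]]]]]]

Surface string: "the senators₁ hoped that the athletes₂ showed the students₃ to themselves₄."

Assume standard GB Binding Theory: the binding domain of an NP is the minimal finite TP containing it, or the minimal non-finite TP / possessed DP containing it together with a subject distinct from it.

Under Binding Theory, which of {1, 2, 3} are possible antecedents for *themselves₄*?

*themselves* is an anaphor, so Principle A applies: it must be bound in its binding domain.
Binding domain of *themselves₄*: the embedded TP, whose subject is the athletes₂.
*the senators₁* c-commands the anaphor but is outside its binding domain → cannot satisfy Principle A.
*the athletes₂* c-commands the anaphor within its binding domain → licit binder.
*the students₃* c-commands the anaphor within its binding domain → licit binder.

{2, 3}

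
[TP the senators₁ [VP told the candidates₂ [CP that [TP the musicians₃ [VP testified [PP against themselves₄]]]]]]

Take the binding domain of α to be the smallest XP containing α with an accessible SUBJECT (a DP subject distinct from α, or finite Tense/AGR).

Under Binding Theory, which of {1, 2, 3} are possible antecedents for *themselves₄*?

*themselves* is an anaphor, so Principle A applies: it must be bound in its binding domain.
Binding domain of *themselves₄*: the embedded TP, whose subject is the musicians₃.
*the senators₁* c-commands the anaphor but is outside its binding domain → cannot satisfy Principle A.
*the candidates₂* c-commands the anaphor but is outside its binding domain → cannot satisfy Principle A.
*the musicians₃* c-commands the anaphor within its binding domain → licit binder.

{3}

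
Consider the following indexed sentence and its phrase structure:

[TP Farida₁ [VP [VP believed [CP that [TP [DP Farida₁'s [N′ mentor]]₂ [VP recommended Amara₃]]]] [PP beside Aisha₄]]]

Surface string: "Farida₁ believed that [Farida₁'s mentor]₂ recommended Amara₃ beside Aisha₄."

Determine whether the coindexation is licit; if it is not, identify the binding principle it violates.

Principle C

The two coindexed NPs are *Farida₁* (the higher occurrence) and *Farida₁* (the lower occurrence).
*Farida₁* (the lower occurrence) is an R-expression. Principle C requires it to be free everywhere.
*Farida₁* (the higher occurrence) c-commands it and carries the same index.
The R-expression is bound → Principle C violation.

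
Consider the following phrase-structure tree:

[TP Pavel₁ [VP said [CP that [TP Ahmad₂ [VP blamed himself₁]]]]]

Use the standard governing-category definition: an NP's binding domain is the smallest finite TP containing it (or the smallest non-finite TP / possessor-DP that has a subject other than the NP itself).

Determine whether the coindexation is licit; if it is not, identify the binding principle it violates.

Principle A

The two coindexed NPs are *Pavel₁* and *himself₁*.
*himself₁* is an anaphor. Principle A requires it to be bound within its binding domain — the embedded TP, whose subject is Ahmad₂.
Within that domain it is c-commanded by *Ahmad₂*, which does not share its index.
*Pavel₁* does c-command the anaphor, but from outside its binding domain.
The anaphor is unbound in its domain → Principle A violation.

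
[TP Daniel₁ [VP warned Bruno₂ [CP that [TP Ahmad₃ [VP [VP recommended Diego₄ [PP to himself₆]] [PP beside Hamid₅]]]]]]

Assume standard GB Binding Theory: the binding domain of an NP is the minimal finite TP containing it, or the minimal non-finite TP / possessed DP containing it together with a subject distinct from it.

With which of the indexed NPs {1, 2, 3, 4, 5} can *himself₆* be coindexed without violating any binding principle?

{3, 4}

*himself* is an anaphor, so Principle A applies: it must be bound in its binding domain.
Binding domain of *himself₆*: the embedded TP, whose subject is Ahmad₃.
*Daniel₁* c-commands the anaphor but is outside its binding domain → cannot satisfy Principle A.
*Bruno₂* c-commands the anaphor but is outside its binding domain → cannot satisfy Principle A.
*Ahmad₃* c-commands the anaphor within its binding domain → licit binder.
*Diego₄* c-commands the anaphor within its binding domain → licit binder.
*Hamid₅* does not c-command the anaphor → cannot bind it.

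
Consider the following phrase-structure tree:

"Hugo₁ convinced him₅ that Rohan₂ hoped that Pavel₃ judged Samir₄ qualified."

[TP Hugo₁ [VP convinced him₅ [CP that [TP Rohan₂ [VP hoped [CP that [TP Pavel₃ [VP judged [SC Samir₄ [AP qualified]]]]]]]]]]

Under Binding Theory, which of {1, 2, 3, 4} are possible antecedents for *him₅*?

*him* is a pronoun, so Principle B applies: it must be free in its binding domain.
Binding domain of *him₅*: the matrix TP, whose subject is Hugo₁.
*Hugo₁* c-commands the pronoun within its binding domain → coindexation would violate Principle B.
*Rohan₂*: the pronoun c-commands this R-expression → coindexation would violate Principle C on *Rohan₂*.
*Pavel₃*: the pronoun c-commands this R-expression → coindexation would violate Principle C on *Pavel₃*.
*Samir₄*: the pronoun c-commands this R-expression → coindexation would violate Principle C on *Samir₄*.

none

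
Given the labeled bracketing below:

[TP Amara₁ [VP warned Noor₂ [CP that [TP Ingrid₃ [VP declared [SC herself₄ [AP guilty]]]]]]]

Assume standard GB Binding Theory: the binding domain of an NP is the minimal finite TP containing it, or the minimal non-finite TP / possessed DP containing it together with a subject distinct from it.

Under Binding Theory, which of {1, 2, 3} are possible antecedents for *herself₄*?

*herself* is an anaphor, so Principle A applies: it must be bound in its binding domain.
Binding domain of *herself₄*: the embedded TP, whose subject is Ingrid₃.
*Amara₁* c-commands the anaphor but is outside its binding domain → cannot satisfy Principle A.
*Noor₂* c-commands the anaphor but is outside its binding domain → cannot satisfy Principle A.
*Ingrid₃* c-commands the anaphor within its binding domain → licit binder.

{3}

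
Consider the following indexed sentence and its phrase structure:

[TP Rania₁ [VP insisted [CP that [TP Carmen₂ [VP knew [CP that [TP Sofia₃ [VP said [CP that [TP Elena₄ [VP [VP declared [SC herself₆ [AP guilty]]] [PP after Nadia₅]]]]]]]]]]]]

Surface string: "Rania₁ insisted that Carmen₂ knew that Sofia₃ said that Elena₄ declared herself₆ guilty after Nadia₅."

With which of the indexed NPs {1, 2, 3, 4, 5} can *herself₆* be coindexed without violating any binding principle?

{4}

*herself* is an anaphor, so Principle A applies: it must be bound in its binding domain.
Binding domain of *herself₆*: the embedded TP, whose subject is Elena₄.
*Rania₁* c-commands the anaphor but is outside its binding domain → cannot satisfy Principle A.
*Carmen₂* c-commands the anaphor but is outside its binding domain → cannot satisfy Principle A.
*Sofia₃* c-commands the anaphor but is outside its binding domain → cannot satisfy Principle A.
*Elena₄* c-commands the anaphor within its binding domain → licit binder.
*Nadia₅* does not c-command the anaphor → cannot bind it.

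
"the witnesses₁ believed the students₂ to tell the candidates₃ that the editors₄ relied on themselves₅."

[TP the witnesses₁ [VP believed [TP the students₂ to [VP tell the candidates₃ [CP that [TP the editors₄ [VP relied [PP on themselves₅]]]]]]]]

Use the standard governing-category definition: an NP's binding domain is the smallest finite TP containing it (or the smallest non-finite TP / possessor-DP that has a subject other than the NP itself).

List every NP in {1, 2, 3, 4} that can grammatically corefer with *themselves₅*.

{4}

*themselves* is an anaphor, so Principle A applies: it must be bound in its binding domain.
Binding domain of *themselves₅*: the embedded TP, whose subject is the editors₄.
*the witnesses₁* c-commands the anaphor but is outside its binding domain → cannot satisfy Principle A.
*the students₂* c-commands the anaphor but is outside its binding domain → cannot satisfy Principle A.
*the candidates₃* c-commands the anaphor but is outside its binding domain → cannot satisfy Principle A.
*the editors₄* c-commands the anaphor within its binding domain → licit binder.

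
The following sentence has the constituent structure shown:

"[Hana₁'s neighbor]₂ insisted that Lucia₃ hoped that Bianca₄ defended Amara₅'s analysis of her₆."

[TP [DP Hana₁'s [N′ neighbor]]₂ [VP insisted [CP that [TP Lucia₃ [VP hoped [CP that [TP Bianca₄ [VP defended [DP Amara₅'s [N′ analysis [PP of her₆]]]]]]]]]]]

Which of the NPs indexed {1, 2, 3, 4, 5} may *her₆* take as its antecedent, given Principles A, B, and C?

*her* is a pronoun, so Principle B applies: it must be free in its binding domain.
Binding domain of *her₆*: the possessed DP, whose subject is Amara₅.
*Hana₁* and the pronoun do not c-command one another → neither Principle B nor Principle C is at stake; coindexation permitted.
*[Hana₁'s neighbor]₂* c-commands the pronoun but from outside its binding domain, and is not c-commanded by it → coindexation permitted.
*Lucia₃* c-commands the pronoun but from outside its binding domain, and is not c-commanded by it → coindexation permitted.
*Bianca₄* c-commands the pronoun but from outside its binding domain, and is not c-commanded by it → coindexation permitted.
*Amara₅* c-commands the pronoun within its binding domain → coindexation would violate Principle B.

{1, 2, 3, 4}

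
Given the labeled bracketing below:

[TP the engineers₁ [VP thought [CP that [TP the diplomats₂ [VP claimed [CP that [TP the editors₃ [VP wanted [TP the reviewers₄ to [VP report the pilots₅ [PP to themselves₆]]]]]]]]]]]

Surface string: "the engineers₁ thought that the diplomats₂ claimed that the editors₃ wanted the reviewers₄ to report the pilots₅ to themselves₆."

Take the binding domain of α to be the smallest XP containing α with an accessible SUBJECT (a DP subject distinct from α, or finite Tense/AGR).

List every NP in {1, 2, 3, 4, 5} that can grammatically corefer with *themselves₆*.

{4, 5}

*themselves* is an anaphor, so Principle A applies: it must be bound in its binding domain.
Binding domain of *themselves₆*: the embedded TP, whose subject is the reviewers₄.
*the engineers₁* c-commands the anaphor but is outside its binding domain → cannot satisfy Principle A.
*the diplomats₂* c-commands the anaphor but is outside its binding domain → cannot satisfy Principle A.
*the editors₃* c-commands the anaphor but is outside its binding domain → cannot satisfy Principle A.
*the reviewers₄* c-commands the anaphor within its binding domain → licit binder.
*the pilots₅* c-commands the anaphor within its binding domain → licit binder.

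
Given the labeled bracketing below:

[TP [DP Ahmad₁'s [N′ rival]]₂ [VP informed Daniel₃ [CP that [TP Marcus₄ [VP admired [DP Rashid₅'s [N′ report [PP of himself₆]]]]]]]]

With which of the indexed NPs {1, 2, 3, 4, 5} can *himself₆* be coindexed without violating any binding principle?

*himself* is an anaphor, so Principle A applies: it must be bound in its binding domain.
Binding domain of *himself₆*: the possessed DP, whose subject is Rashid₅.
*Ahmad₁* does not c-command the anaphor → cannot bind it.
*[Ahmad₁'s rival]₂* c-commands the anaphor but is outside its binding domain → cannot satisfy Principle A.
*Daniel₃* c-commands the anaphor but is outside its binding domain → cannot satisfy Principle A.
*Marcus₄* c-commands the anaphor but is outside its binding domain → cannot satisfy Principle A.
*Rashid₅* c-commands the anaphor within its binding domain → licit binder.

{5}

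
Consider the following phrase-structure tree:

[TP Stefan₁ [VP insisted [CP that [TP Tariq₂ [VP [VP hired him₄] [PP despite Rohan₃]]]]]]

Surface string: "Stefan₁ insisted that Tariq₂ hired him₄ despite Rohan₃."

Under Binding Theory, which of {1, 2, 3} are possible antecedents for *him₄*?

*him* is a pronoun, so Principle B applies: it must be free in its binding domain.
Binding domain of *him₄*: the embedded TP, whose subject is Tariq₂.
*Stefan₁* c-commands the pronoun but from outside its binding domain, and is not c-commanded by it → coindexation permitted.
*Tariq₂* c-commands the pronoun within its binding domain → coindexation would violate Principle B.
*Rohan₃* and the pronoun do not c-command one another → neither Principle B nor Principle C is at stake; coindexation permitted.

{1, 3}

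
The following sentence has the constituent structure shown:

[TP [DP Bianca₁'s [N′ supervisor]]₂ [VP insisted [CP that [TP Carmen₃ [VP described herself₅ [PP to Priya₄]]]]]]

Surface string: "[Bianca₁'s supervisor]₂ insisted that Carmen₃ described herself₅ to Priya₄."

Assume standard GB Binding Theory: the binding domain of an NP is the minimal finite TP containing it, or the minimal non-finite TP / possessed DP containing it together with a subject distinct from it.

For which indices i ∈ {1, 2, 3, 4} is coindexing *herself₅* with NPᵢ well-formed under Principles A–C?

*herself* is an anaphor, so Principle A applies: it must be bound in its binding domain.
Binding domain of *herself₅*: the embedded TP, whose subject is Carmen₃.
*Bianca₁* does not c-command the anaphor → cannot bind it.
*[Bianca₁'s supervisor]₂* c-commands the anaphor but is outside its binding domain → cannot satisfy Principle A.
*Carmen₃* c-commands the anaphor within its binding domain → licit binder.
*Priya₄* does not c-command the anaphor → cannot bind it.

{3}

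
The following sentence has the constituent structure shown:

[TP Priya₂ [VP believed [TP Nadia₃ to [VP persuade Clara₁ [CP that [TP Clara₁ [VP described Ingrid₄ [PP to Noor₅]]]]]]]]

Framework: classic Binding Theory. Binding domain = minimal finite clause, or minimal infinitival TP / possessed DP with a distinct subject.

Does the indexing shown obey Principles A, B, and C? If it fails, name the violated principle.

The two coindexed NPs are *Clara₁* (the lower occurrence) and *Clara₁* (the higher occurrence).
*Clara₁* (the lower occurrence) is an R-expression. Principle C requires it to be free everywhere.
*Clara₁* (the higher occurrence) c-commands it and carries the same index.
The R-expression is bound → Principle C violation.

Principle C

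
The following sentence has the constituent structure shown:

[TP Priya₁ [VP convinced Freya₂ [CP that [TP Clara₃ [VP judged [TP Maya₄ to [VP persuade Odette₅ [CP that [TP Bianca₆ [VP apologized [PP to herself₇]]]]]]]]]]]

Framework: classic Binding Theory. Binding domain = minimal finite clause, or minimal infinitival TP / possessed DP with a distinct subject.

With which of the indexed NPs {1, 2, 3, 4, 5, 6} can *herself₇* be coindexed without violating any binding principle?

*herself* is an anaphor, so Principle A applies: it must be bound in its binding domain.
Binding domain of *herself₇*: the embedded TP, whose subject is Bianca₆.
*Priya₁* c-commands the anaphor but is outside its binding domain → cannot satisfy Principle A.
*Freya₂* c-commands the anaphor but is outside its binding domain → cannot satisfy Principle A.
*Clara₃* c-commands the anaphor but is outside its binding domain → cannot satisfy Principle A.
*Maya₄* c-commands the anaphor but is outside its binding domain → cannot satisfy Principle A.
*Odette₅* c-commands the anaphor but is outside its binding domain → cannot satisfy Principle A.
*Bianca₆* c-commands the anaphor within its binding domain → licit binder.

{6}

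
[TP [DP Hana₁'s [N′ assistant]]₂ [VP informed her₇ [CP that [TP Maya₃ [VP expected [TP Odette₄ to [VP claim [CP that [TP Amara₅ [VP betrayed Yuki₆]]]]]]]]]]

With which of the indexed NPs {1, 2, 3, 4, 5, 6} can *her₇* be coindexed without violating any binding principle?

*her* is a pronoun, so Principle B applies: it must be free in its binding domain.
Binding domain of *her₇*: the matrix TP, whose subject is [Hana₁'s assistant]₂.
*Hana₁* and the pronoun do not c-command one another → neither Principle B nor Principle C is at stake; coindexation permitted.
*[Hana₁'s assistant]₂* c-commands the pronoun within its binding domain → coindexation would violate Principle B.
*Maya₃*: the pronoun c-commands this R-expression → coindexation would violate Principle C on *Maya₃*.
*Odette₄*: the pronoun c-commands this R-expression → coindexation would violate Principle C on *Odette₄*.
*Amara₅*: the pronoun c-commands this R-expression → coindexation would violate Principle C on *Amara₅*.
*Yuki₆*: the pronoun c-commands this R-expression → coindexation would violate Principle C on *Yuki₆*.

{1}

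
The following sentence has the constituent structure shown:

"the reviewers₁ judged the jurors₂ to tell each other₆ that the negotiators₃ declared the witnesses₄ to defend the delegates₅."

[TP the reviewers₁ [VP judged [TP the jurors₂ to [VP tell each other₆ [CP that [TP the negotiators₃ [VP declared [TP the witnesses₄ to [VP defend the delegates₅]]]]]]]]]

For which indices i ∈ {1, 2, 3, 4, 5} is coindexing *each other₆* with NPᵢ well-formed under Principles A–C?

{2}

*each other* is an anaphor, so Principle A applies: it must be bound in its binding domain.
Binding domain of *each other₆*: the embedded TP, whose subject is the jurors₂.
*the reviewers₁* c-commands the anaphor but is outside its binding domain → cannot satisfy Principle A.
*the jurors₂* c-commands the anaphor within its binding domain → licit binder.
*the negotiators₃* does not c-command the anaphor → cannot bind it.
*the witnesses₄* does not c-command the anaphor → cannot bind it.
*the delegates₅* does not c-command the anaphor → cannot bind it.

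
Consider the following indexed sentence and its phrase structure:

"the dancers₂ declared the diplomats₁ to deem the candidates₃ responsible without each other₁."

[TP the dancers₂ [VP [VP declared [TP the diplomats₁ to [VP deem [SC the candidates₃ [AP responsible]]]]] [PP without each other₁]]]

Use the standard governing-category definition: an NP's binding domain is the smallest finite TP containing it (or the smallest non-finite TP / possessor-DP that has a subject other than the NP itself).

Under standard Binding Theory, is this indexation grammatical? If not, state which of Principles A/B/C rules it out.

Principle A

The two coindexed NPs are *the diplomats₁* and *each other₁*.
*each other₁* is an anaphor. Principle A requires it to be bound within its binding domain — the matrix TP, whose subject is the dancers₂.
Within that domain it is c-commanded by *the dancers₂*, which does not share its index.
*the diplomats₁* does not c-command the anaphor at all.
The anaphor is unbound in its domain → Principle A violation.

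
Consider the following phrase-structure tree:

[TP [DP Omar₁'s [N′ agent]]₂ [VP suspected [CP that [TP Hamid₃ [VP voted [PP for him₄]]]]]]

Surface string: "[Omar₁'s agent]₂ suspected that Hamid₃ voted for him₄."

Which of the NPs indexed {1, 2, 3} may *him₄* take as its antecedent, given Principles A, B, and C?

*him* is a pronoun, so Principle B applies: it must be free in its binding domain.
Binding domain of *him₄*: the embedded TP, whose subject is Hamid₃.
*Omar₁* and the pronoun do not c-command one another → neither Principle B nor Principle C is at stake; coindexation permitted.
*[Omar₁'s agent]₂* c-commands the pronoun but from outside its binding domain, and is not c-commanded by it → coindexation permitted.
*Hamid₃* c-commands the pronoun within its binding domain → coindexation would violate Principle B.

{1, 2}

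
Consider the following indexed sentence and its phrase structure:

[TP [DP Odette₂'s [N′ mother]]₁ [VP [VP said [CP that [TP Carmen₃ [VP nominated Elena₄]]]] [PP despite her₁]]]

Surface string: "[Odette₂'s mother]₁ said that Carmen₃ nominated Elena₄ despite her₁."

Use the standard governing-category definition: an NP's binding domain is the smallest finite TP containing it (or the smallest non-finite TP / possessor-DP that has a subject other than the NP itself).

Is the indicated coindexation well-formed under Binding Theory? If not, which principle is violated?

Principle B

The two coindexed NPs are *[Odette₂'s mother]₁* and *her₁*.
*her₁* is a pronoun. Its binding domain is the matrix TP, whose subject is [Odette₂'s mother]₁.
*[Odette₂'s mother]₁* c-commands it within that domain and carries the same index.
The pronoun is locally bound → Principle B violation.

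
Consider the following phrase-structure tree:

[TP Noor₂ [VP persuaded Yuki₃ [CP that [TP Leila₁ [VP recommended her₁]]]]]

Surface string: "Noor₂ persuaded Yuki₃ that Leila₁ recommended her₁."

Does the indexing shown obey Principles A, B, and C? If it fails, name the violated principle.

Principle B

The two coindexed NPs are *Leila₁* and *her₁*.
*her₁* is a pronoun. Its binding domain is the embedded TP, whose subject is Leila₁.
*Leila₁* c-commands it within that domain and carries the same index.
The pronoun is locally bound → Principle B violation.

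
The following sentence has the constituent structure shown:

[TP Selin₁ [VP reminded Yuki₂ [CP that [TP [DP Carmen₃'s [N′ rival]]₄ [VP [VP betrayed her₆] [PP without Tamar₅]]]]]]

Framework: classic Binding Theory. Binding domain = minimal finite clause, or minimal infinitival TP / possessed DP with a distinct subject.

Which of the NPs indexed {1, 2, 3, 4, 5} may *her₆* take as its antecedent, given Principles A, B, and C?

{1, 2, 3, 5}

*her* is a pronoun, so Principle B applies: it must be free in its binding domain.
Binding domain of *her₆*: the embedded TP, whose subject is [Carmen₃'s rival]₄.
*Selin₁* c-commands the pronoun but from outside its binding domain, and is not c-commanded by it → coindexation permitted.
*Yuki₂* c-commands the pronoun but from outside its binding domain, and is not c-commanded by it → coindexation permitted.
*Carmen₃* and the pronoun do not c-command one another → neither Principle B nor Principle C is at stake; coindexation permitted.
*[Carmen₃'s rival]₄* c-commands the pronoun within its binding domain → coindexation would violate Principle B.
*Tamar₅* and the pronoun do not c-command one another → neither Principle B nor Principle C is at stake; coindexation permitted.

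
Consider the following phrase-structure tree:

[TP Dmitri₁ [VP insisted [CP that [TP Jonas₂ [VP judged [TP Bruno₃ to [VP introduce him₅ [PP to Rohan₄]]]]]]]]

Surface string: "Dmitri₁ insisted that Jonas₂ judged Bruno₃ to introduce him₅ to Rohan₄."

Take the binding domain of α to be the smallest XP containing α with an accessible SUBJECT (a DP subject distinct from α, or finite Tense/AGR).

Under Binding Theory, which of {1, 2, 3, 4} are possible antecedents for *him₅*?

*him* is a pronoun, so Principle B applies: it must be free in its binding domain.
Binding domain of *him₅*: the embedded TP, whose subject is Bruno₃.
*Dmitri₁* c-commands the pronoun but from outside its binding domain, and is not c-commanded by it → coindexation permitted.
*Jonas₂* c-commands the pronoun but from outside its binding domain, and is not c-commanded by it → coindexation permitted.
*Bruno₃* c-commands the pronoun within its binding domain → coindexation would violate Principle B.
*Rohan₄*: the pronoun c-commands this R-expression → coindexation would violate Principle C on *Rohan₄*.

{1, 2}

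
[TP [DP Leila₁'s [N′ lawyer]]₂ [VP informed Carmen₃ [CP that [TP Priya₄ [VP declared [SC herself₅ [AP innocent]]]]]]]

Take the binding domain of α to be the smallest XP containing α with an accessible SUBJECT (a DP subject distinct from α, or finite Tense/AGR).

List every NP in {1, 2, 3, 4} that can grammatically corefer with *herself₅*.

{4}

*herself* is an anaphor, so Principle A applies: it must be bound in its binding domain.
Binding domain of *herself₅*: the embedded TP, whose subject is Priya₄.
*Leila₁* does not c-command the anaphor → cannot bind it.
*[Leila₁'s lawyer]₂* c-commands the anaphor but is outside its binding domain → cannot satisfy Principle A.
*Carmen₃* c-commands the anaphor but is outside its binding domain → cannot satisfy Principle A.
*Priya₄* c-commands the anaphor within its binding domain → licit binder.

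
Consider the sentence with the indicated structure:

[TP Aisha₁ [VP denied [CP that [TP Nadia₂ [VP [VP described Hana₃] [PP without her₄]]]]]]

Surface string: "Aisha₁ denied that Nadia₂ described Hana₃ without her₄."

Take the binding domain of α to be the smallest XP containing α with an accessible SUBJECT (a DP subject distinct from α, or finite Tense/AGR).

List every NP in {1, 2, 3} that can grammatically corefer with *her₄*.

*her* is a pronoun, so Principle B applies: it must be free in its binding domain.
Binding domain of *her₄*: the embedded TP, whose subject is Nadia₂.
*Aisha₁* c-commands the pronoun but from outside its binding domain, and is not c-commanded by it → coindexation permitted.
*Nadia₂* c-commands the pronoun within its binding domain → coindexation would violate Principle B.
*Hana₃* and the pronoun do not c-command one another → neither Principle B nor Principle C is at stake; coindexation permitted.

{1, 3}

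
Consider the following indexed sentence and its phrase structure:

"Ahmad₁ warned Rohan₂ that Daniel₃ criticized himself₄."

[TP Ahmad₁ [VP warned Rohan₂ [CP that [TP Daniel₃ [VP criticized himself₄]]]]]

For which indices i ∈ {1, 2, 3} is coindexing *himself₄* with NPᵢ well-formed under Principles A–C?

*himself* is an anaphor, so Principle A applies: it must be bound in its binding domain.
Binding domain of *himself₄*: the embedded TP, whose subject is Daniel₃.
*Ahmad₁* c-commands the anaphor but is outside its binding domain → cannot satisfy Principle A.
*Rohan₂* c-commands the anaphor but is outside its binding domain → cannot satisfy Principle A.
*Daniel₃* c-commands the anaphor within its binding domain → licit binder.

{3}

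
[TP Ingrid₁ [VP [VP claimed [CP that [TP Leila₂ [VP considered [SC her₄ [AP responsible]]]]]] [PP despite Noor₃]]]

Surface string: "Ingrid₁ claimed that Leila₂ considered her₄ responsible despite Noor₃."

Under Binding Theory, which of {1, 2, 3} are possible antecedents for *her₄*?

*her* is a pronoun, so Principle B applies: it must be free in its binding domain.
Binding domain of *her₄*: the embedded TP, whose subject is Leila₂.
*Ingrid₁* c-commands the pronoun but from outside its binding domain, and is not c-commanded by it → coindexation permitted.
*Leila₂* c-commands the pronoun within its binding domain → coindexation would violate Principle B.
*Noor₃* and the pronoun do not c-command one another → neither Principle B nor Principle C is at stake; coindexation permitted.

{1, 3}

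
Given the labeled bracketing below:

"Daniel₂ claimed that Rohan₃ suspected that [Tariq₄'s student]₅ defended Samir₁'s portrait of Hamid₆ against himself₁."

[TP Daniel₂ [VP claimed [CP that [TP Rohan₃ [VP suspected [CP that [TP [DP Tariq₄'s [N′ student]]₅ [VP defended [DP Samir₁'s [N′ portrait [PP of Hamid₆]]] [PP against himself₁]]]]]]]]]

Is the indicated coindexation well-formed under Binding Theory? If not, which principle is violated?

Principle A

The two coindexed NPs are *Samir₁* and *himself₁*.
*himself₁* is an anaphor. Principle A requires it to be bound within its binding domain — the embedded TP, whose subject is [Tariq₄'s student]₅.
Within that domain it is c-commanded by *[Tariq₄'s student]₅*, which does not share its index.
*Samir₁* does not c-command the anaphor at all.
The anaphor is unbound in its domain → Principle A violation.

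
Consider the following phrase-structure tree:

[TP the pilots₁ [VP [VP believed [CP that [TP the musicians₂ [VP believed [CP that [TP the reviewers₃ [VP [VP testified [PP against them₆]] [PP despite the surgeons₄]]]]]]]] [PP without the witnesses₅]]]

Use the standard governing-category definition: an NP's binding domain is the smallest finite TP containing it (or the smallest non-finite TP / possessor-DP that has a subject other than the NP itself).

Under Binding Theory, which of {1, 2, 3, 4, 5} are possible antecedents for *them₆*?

{1, 2, 4, 5}

*them* is a pronoun, so Principle B applies: it must be free in its binding domain.
Binding domain of *them₆*: the embedded TP, whose subject is the reviewers₃.
*the pilots₁* c-commands the pronoun but from outside its binding domain, and is not c-commanded by it → coindexation permitted.
*the musicians₂* c-commands the pronoun but from outside its binding domain, and is not c-commanded by it → coindexation permitted.
*the reviewers₃* c-commands the pronoun within its binding domain → coindexation would violate Principle B.
*the surgeons₄* and the pronoun do not c-command one another → neither Principle B nor Principle C is at stake; coindexation permitted.
*the witnesses₅* and the pronoun do not c-command one another → neither Principle B nor Principle C is at stake; coindexation permitted.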